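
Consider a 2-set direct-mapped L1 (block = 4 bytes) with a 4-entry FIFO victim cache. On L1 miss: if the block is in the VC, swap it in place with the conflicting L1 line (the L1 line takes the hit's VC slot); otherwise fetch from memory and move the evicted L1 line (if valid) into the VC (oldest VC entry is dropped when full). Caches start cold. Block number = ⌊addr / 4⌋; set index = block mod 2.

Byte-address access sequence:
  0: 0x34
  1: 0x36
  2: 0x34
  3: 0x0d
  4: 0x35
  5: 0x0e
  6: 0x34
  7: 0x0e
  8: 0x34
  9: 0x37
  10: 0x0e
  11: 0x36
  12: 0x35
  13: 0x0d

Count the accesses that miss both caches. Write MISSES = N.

MISSES = 2

#0 0x34→b13/s1 MISS; vc=[]
#1 0x36→b13/s1 L1-HIT; vc=[]
#2 0x34→b13/s1 L1-HIT; vc=[]
#3 0xd→b3/s1 MISS; vc=[13]
#4 0x35→b13/s1 VC-HIT; vc=[3]
#5 0xe→b3/s1 VC-HIT; vc=[13]
#6 0x34→b13/s1 VC-HIT; vc=[3]
#7 0xe→b3/s1 VC-HIT; vc=[13]
#8 0x34→b13/s1 VC-HIT; vc=[3]
#9 0x37→b13/s1 L1-HIT; vc=[3]
#10 0xe→b3/s1 VC-HIT; vc=[13]
#11 0x36→b13/s1 VC-HIT; vc=[3]
#12 0x35→b13/s1 L1-HIT; vc=[3]
#13 0xd→b3/s1 VC-HIT; vc=[13]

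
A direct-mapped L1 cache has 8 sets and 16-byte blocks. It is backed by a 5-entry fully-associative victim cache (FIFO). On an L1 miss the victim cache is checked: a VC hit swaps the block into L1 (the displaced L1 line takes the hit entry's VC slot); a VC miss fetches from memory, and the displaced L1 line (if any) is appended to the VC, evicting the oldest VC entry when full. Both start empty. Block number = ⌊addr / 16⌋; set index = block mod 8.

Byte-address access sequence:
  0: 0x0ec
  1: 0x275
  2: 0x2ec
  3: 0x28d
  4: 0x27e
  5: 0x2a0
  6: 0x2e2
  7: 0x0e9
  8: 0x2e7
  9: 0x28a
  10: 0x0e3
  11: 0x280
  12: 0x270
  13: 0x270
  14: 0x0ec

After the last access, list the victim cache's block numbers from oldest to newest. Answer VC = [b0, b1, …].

VC = [46]

0: 0xec (blk 14, set 6) → MISS  vc=[]
1: 0x275 (blk 39, set 7) → MISS  vc=[]
2: 0x2ec (blk 46, set 6) → MISS  vc=[14]
3: 0x28d (blk 40, set 0) → MISS  vc=[14]
4: 0x27e (blk 39, set 7) → L1-HIT  vc=[14]
5: 0x2a0 (blk 42, set 2) → MISS  vc=[14]
6: 0x2e2 (blk 46, set 6) → L1-HIT  vc=[14]
7: 0xe9 (blk 14, set 6) → VC-HIT  vc=[46]
8: 0x2e7 (blk 46, set 6) → VC-HIT  vc=[14]
9: 0x28a (blk 40, set 0) → L1-HIT  vc=[14]
10: 0xe3 (blk 14, set 6) → VC-HIT  vc=[46]
11: 0x280 (blk 40, set 0) → L1-HIT  vc=[46]
12: 0x270 (blk 39, set 7) → L1-HIT  vc=[46]
13: 0x270 (blk 39, set 7) → L1-HIT  vc=[46]
14: 0xec (blk 14, set 6) → L1-HIT  vc=[46]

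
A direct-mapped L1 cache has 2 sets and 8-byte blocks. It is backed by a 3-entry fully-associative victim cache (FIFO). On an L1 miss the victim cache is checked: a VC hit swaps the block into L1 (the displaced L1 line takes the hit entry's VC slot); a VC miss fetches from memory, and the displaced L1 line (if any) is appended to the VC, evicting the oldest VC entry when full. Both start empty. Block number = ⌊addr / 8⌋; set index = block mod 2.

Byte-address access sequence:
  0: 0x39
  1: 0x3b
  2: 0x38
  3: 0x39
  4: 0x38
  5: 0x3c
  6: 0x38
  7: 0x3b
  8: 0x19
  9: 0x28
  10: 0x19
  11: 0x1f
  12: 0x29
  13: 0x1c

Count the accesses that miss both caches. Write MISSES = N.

MISSES = 3

0: 0x39 (blk 7, set 1) → MISS  vc=[]
1: 0x3b (blk 7, set 1) → L1-HIT  vc=[]
2: 0x38 (blk 7, set 1) → L1-HIT  vc=[]
3: 0x39 (blk 7, set 1) → L1-HIT  vc=[]
4: 0x38 (blk 7, set 1) → L1-HIT  vc=[]
5: 0x3c (blk 7, set 1) → L1-HIT  vc=[]
6: 0x38 (blk 7, set 1) → L1-HIT  vc=[]
7: 0x3b (blk 7, set 1) → L1-HIT  vc=[]
8: 0x19 (blk 3, set 1) → MISS  vc=[7]
9: 0x28 (blk 5, set 1) → MISS  vc=[7, 3]
10: 0x19 (blk 3, set 1) → VC-HIT  vc=[7, 5]
11: 0x1f (blk 3, set 1) → L1-HIT  vc=[7, 5]
12: 0x29 (blk 5, set 1) → VC-HIT  vc=[7, 3]
13: 0x1c (blk 3, set 1) → VC-HIT  vc=[7, 5]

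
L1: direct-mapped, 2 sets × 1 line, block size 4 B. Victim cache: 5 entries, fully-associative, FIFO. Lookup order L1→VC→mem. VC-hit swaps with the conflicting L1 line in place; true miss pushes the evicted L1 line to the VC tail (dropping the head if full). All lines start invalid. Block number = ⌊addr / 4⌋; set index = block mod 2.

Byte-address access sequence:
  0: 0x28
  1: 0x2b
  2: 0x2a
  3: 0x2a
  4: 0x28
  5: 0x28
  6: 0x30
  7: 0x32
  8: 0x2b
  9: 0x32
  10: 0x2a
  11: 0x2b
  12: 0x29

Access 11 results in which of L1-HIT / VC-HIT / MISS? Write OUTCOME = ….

OUTCOME = L1-HIT

#0 0x28→b10/s0 MISS; vc=[]
#1 0x2b→b10/s0 L1-HIT; vc=[]
#2 0x2a→b10/s0 L1-HIT; vc=[]
#3 0x2a→b10/s0 L1-HIT; vc=[]
#4 0x28→b10/s0 L1-HIT; vc=[]
#5 0x28→b10/s0 L1-HIT; vc=[]
#6 0x30→b12/s0 MISS; vc=[10]
#7 0x32→b12/s0 L1-HIT; vc=[10]
#8 0x2b→b10/s0 VC-HIT; vc=[12]
#9 0x32→b12/s0 VC-HIT; vc=[10]
#10 0x2a→b10/s0 VC-HIT; vc=[12]
#11 0x2b→b10/s0 L1-HIT; vc=[12]
#12 0x29→b10/s0 L1-HIT; vc=[12]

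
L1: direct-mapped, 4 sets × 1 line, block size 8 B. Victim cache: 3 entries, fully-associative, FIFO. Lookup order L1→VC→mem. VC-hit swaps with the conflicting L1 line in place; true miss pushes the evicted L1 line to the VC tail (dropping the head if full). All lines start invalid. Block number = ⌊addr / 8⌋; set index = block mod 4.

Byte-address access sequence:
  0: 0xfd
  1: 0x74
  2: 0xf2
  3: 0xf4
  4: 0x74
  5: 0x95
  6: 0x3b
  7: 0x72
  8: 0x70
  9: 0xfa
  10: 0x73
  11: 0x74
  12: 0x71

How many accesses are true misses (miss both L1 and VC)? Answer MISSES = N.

MISSES = 5

  [0] addr=0xfd blk=31 s=3: MISS | VC []
  [1] addr=0x74 blk=14 s=2: MISS | VC []
  [2] addr=0xf2 blk=30 s=2: MISS | VC [14]
  [3] addr=0xf4 blk=30 s=2: L1-HIT | VC [14]
  [4] addr=0x74 blk=14 s=2: VC-HIT | VC [30]
  [5] addr=0x95 blk=18 s=2: MISS | VC [30, 14]
  [6] addr=0x3b blk=7 s=3: MISS | VC [30, 14, 31]
  [7] addr=0x72 blk=14 s=2: VC-HIT | VC [30, 18, 31]
  [8] addr=0x70 blk=14 s=2: L1-HIT | VC [30, 18, 31]
  [9] addr=0xfa blk=31 s=3: VC-HIT | VC [30, 18, 7]
  [10] addr=0x73 blk=14 s=2: L1-HIT | VC [30, 18, 7]
  [11] addr=0x74 blk=14 s=2: L1-HIT | VC [30, 18, 7]
  [12] addr=0x71 blk=14 s=2: L1-HIT | VC [30, 18, 7]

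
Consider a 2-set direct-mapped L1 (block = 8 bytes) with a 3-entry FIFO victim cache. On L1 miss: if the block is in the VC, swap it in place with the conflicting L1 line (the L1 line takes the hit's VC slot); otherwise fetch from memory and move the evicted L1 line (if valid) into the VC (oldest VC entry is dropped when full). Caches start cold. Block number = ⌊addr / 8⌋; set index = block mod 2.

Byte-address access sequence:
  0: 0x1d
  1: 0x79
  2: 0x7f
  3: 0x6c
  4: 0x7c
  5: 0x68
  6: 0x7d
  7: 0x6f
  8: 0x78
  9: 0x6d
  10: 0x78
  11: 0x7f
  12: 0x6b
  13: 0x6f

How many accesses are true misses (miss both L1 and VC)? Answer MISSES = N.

MISSES = 3

  [0] addr=0x1d blk=3 s=1: MISS | VC []
  [1] addr=0x79 blk=15 s=1: MISS | VC [3]
  [2] addr=0x7f blk=15 s=1: L1-HIT | VC [3]
  [3] addr=0x6c blk=13 s=1: MISS | VC [3, 15]
  [4] addr=0x7c blk=15 s=1: VC-HIT | VC [3, 13]
  [5] addr=0x68 blk=13 s=1: VC-HIT | VC [3, 15]
  [6] addr=0x7d blk=15 s=1: VC-HIT | VC [3, 13]
  [7] addr=0x6f blk=13 s=1: VC-HIT | VC [3, 15]
  [8] addr=0x78 blk=15 s=1: VC-HIT | VC [3, 13]
  [9] addr=0x6d blk=13 s=1: VC-HIT | VC [3, 15]
  [10] addr=0x78 blk=15 s=1: VC-HIT | VC [3, 13]
  [11] addr=0x7f blk=15 s=1: L1-HIT | VC [3, 13]
  [12] addr=0x6b blk=13 s=1: VC-HIT | VC [3, 15]
  [13] addr=0x6f blk=13 s=1: L1-HIT | VC [3, 15]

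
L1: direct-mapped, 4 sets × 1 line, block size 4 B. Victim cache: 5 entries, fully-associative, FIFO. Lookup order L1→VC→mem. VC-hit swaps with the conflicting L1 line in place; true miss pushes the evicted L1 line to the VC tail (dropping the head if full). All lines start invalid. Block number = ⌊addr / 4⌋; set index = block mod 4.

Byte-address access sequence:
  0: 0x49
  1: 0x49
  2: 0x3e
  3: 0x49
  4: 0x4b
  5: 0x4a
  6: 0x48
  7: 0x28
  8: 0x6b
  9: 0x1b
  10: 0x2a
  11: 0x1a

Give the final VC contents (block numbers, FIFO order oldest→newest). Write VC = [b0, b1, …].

#0 0x49→b18/s2 MISS; vc=[]
#1 0x49→b18/s2 L1-HIT; vc=[]
#2 0x3e→b15/s3 MISS; vc=[]
#3 0x49→b18/s2 L1-HIT; vc=[]
#4 0x4b→b18/s2 L1-HIT; vc=[]
#5 0x4a→b18/s2 L1-HIT; vc=[]
#6 0x48→b18/s2 L1-HIT; vc=[]
#7 0x28→b10/s2 MISS; vc=[18]
#8 0x6b→b26/s2 MISS; vc=[18,10]
#9 0x1b→b6/s2 MISS; vc=[18,10,26]
#10 0x2a→b10/s2 VC-HIT; vc=[18,6,26]
#11 0x1a→b6/s2 VC-HIT; vc=[18,10,26]

VC = [18, 10, 26]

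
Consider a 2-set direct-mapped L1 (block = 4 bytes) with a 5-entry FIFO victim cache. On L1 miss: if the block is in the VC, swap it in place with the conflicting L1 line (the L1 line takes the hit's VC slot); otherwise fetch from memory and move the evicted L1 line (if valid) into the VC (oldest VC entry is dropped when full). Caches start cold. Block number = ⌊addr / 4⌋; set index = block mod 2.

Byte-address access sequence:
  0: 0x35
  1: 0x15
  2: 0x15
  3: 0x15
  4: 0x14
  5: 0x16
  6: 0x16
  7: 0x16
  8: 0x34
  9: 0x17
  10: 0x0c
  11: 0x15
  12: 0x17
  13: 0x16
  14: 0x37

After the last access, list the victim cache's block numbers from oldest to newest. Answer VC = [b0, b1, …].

#0 0x35→b13/s1 MISS; vc=[]
#1 0x15→b5/s1 MISS; vc=[13]
#2 0x15→b5/s1 L1-HIT; vc=[13]
#3 0x15→b5/s1 L1-HIT; vc=[13]
#4 0x14→b5/s1 L1-HIT; vc=[13]
#5 0x16→b5/s1 L1-HIT; vc=[13]
#6 0x16→b5/s1 L1-HIT; vc=[13]
#7 0x16→b5/s1 L1-HIT; vc=[13]
#8 0x34→b13/s1 VC-HIT; vc=[5]
#9 0x17→b5/s1 VC-HIT; vc=[13]
#10 0xc→b3/s1 MISS; vc=[13,5]
#11 0x15→b5/s1 VC-HIT; vc=[13,3]
#12 0x17→b5/s1 L1-HIT; vc=[13,3]
#13 0x16→b5/s1 L1-HIT; vc=[13,3]
#14 0x37→b13/s1 VC-HIT; vc=[5,3]

VC = [5, 3]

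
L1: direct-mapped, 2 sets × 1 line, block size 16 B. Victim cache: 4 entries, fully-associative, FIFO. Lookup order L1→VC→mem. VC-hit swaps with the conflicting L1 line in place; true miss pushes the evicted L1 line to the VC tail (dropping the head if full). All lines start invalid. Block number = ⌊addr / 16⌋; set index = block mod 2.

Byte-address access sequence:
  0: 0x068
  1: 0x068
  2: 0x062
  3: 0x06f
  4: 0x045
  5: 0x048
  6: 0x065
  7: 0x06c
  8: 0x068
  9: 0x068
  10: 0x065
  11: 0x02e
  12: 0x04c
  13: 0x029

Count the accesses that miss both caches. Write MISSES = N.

MISSES = 3

0: 0x68 (blk 6, set 0) → MISS  vc=[]
1: 0x68 (blk 6, set 0) → L1-HIT  vc=[]
2: 0x62 (blk 6, set 0) → L1-HIT  vc=[]
3: 0x6f (blk 6, set 0) → L1-HIT  vc=[]
4: 0x45 (blk 4, set 0) → MISS  vc=[6]
5: 0x48 (blk 4, set 0) → L1-HIT  vc=[6]
6: 0x65 (blk 6, set 0) → VC-HIT  vc=[4]
7: 0x6c (blk 6, set 0) → L1-HIT  vc=[4]
8: 0x68 (blk 6, set 0) → L1-HIT  vc=[4]
9: 0x68 (blk 6, set 0) → L1-HIT  vc=[4]
10: 0x65 (blk 6, set 0) → L1-HIT  vc=[4]
11: 0x2e (blk 2, set 0) → MISS  vc=[4, 6]
12: 0x4c (blk 4, set 0) → VC-HIT  vc=[2, 6]
13: 0x29 (blk 2, set 0) → VC-HIT  vc=[4, 6]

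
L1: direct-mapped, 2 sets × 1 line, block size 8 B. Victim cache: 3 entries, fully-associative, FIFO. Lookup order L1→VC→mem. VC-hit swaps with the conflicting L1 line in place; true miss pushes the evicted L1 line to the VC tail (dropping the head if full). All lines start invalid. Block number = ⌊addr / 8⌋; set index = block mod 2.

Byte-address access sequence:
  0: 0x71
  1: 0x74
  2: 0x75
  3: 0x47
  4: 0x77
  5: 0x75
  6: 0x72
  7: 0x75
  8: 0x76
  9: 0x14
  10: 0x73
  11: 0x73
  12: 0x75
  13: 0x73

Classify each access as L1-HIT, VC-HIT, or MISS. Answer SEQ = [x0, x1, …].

SEQ = [MISS, L1-HIT, L1-HIT, MISS, VC-HIT, L1-HIT, L1-HIT, L1-HIT, L1-HIT, MISS, VC-HIT, L1-HIT, L1-HIT, L1-HIT]

#0 0x71→b14/s0 MISS; vc=[]
#1 0x74→b14/s0 L1-HIT; vc=[]
#2 0x75→b14/s0 L1-HIT; vc=[]
#3 0x47→b8/s0 MISS; vc=[14]
#4 0x77→b14/s0 VC-HIT; vc=[8]
#5 0x75→b14/s0 L1-HIT; vc=[8]
#6 0x72→b14/s0 L1-HIT; vc=[8]
#7 0x75→b14/s0 L1-HIT; vc=[8]
#8 0x76→b14/s0 L1-HIT; vc=[8]
#9 0x14→b2/s0 MISS; vc=[8,14]
#10 0x73→b14/s0 VC-HIT; vc=[8,2]
#11 0x73→b14/s0 L1-HIT; vc=[8,2]
#12 0x75→b14/s0 L1-HIT; vc=[8,2]
#13 0x73→b14/s0 L1-HIT; vc=[8,2]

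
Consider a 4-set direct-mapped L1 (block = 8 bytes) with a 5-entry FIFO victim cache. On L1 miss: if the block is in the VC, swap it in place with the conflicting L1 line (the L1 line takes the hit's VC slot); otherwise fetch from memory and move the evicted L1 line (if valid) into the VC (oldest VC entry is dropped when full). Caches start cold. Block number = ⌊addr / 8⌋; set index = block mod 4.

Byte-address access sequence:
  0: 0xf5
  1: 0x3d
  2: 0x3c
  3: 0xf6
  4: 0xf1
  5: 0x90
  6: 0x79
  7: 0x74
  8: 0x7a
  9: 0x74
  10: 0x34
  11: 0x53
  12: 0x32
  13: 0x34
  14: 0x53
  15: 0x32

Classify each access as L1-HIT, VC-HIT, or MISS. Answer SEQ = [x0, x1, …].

0: 0xf5 (blk 30, set 2) → MISS  vc=[]
1: 0x3d (blk 7, set 3) → MISS  vc=[]
2: 0x3c (blk 7, set 3) → L1-HIT  vc=[]
3: 0xf6 (blk 30, set 2) → L1-HIT  vc=[]
4: 0xf1 (blk 30, set 2) → L1-HIT  vc=[]
5: 0x90 (blk 18, set 2) → MISS  vc=[30]
6: 0x79 (blk 15, set 3) → MISS  vc=[30, 7]
7: 0x74 (blk 14, set 2) → MISS  vc=[30, 7, 18]
8: 0x7a (blk 15, set 3) → L1-HIT  vc=[30, 7, 18]
9: 0x74 (blk 14, set 2) → L1-HIT  vc=[30, 7, 18]
10: 0x34 (blk 6, set 2) → MISS  vc=[30, 7, 18, 14]
11: 0x53 (blk 10, set 2) → MISS  vc=[30, 7, 18, 14, 6]
12: 0x32 (blk 6, set 2) → VC-HIT  vc=[30, 7, 18, 14, 10]
13: 0x34 (blk 6, set 2) → L1-HIT  vc=[30, 7, 18, 14, 10]
14: 0x53 (blk 10, set 2) → VC-HIT  vc=[30, 7, 18, 14, 6]
15: 0x32 (blk 6, set 2) → VC-HIT  vc=[30, 7, 18, 14, 10]

SEQ = [MISS, MISS, L1-HIT, L1-HIT, L1-HIT, MISS, MISS, MISS, L1-HIT, L1-HIT, MISS, MISS, VC-HIT, L1-HIT, VC-HIT, VC-HIT]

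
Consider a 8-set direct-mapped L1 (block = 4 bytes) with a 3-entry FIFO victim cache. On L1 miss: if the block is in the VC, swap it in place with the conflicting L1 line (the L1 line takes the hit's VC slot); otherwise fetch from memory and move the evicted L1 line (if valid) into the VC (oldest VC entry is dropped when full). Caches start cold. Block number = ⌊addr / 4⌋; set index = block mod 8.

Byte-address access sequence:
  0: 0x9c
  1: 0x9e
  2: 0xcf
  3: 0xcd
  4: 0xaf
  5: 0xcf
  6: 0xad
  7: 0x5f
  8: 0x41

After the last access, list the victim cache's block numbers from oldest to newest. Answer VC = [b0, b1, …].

VC = [51, 39]

0: 0x9c (blk 39, set 7) → MISS  vc=[]
1: 0x9e (blk 39, set 7) → L1-HIT  vc=[]
2: 0xcf (blk 51, set 3) → MISS  vc=[]
3: 0xcd (blk 51, set 3) → L1-HIT  vc=[]
4: 0xaf (blk 43, set 3) → MISS  vc=[51]
5: 0xcf (blk 51, set 3) → VC-HIT  vc=[43]
6: 0xad (blk 43, set 3) → VC-HIT  vc=[51]
7: 0x5f (blk 23, set 7) → MISS  vc=[51, 39]
8: 0x41 (blk 16, set 0) → MISS  vc=[51, 39]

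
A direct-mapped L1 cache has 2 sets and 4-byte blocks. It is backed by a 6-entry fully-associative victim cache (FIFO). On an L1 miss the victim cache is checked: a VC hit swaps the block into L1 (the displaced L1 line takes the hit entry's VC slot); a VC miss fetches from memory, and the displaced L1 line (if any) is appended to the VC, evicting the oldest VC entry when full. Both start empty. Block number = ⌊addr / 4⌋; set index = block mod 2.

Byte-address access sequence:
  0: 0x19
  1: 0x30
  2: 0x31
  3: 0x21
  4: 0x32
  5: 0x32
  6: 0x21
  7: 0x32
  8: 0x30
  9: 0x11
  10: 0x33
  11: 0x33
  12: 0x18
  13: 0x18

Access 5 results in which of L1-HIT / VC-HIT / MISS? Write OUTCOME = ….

OUTCOME = L1-HIT

#0 0x19→b6/s0 MISS; vc=[]
#1 0x30→b12/s0 MISS; vc=[6]
#2 0x31→b12/s0 L1-HIT; vc=[6]
#3 0x21→b8/s0 MISS; vc=[6,12]
#4 0x32→b12/s0 VC-HIT; vc=[6,8]
#5 0x32→b12/s0 L1-HIT; vc=[6,8]
#6 0x21→b8/s0 VC-HIT; vc=[6,12]
#7 0x32→b12/s0 VC-HIT; vc=[6,8]
#8 0x30→b12/s0 L1-HIT; vc=[6,8]
#9 0x11→b4/s0 MISS; vc=[6,8,12]
#10 0x33→b12/s0 VC-HIT; vc=[6,8,4]
#11 0x33→b12/s0 L1-HIT; vc=[6,8,4]
#12 0x18→b6/s0 VC-HIT; vc=[12,8,4]
#13 0x18→b6/s0 L1-HIT; vc=[12,8,4]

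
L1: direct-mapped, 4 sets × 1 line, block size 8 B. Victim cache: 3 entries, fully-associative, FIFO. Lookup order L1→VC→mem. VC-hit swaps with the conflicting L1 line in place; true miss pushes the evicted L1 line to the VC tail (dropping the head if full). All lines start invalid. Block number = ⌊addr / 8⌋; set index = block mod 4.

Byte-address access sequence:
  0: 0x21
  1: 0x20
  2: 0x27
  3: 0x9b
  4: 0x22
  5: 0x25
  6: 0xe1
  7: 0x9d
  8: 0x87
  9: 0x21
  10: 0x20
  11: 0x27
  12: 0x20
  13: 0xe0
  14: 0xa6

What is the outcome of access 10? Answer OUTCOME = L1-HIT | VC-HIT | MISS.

OUTCOME = L1-HIT

#0 0x21→b4/s0 MISS; vc=[]
#1 0x20→b4/s0 L1-HIT; vc=[]
#2 0x27→b4/s0 L1-HIT; vc=[]
#3 0x9b→b19/s3 MISS; vc=[]
#4 0x22→b4/s0 L1-HIT; vc=[]
#5 0x25→b4/s0 L1-HIT; vc=[]
#6 0xe1→b28/s0 MISS; vc=[4]
#7 0x9d→b19/s3 L1-HIT; vc=[4]
#8 0x87→b16/s0 MISS; vc=[4,28]
#9 0x21→b4/s0 VC-HIT; vc=[16,28]
#10 0x20→b4/s0 L1-HIT; vc=[16,28]
#11 0x27→b4/s0 L1-HIT; vc=[16,28]
#12 0x20→b4/s0 L1-HIT; vc=[16,28]
#13 0xe0→b28/s0 VC-HIT; vc=[16,4]
#14 0xa6→b20/s0 MISS; vc=[16,4,28]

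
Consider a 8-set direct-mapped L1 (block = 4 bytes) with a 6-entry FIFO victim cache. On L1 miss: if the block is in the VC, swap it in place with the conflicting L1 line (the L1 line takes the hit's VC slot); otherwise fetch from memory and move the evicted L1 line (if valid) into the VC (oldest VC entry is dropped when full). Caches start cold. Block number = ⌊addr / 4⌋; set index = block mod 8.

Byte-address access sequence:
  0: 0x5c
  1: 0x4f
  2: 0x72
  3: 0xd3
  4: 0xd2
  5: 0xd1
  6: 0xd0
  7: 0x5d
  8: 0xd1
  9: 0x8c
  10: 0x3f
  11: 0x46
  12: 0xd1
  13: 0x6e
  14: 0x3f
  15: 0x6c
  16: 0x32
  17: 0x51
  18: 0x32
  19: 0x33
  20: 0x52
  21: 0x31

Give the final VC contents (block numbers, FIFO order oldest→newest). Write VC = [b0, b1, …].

#0 0x5c→b23/s7 MISS; vc=[]
#1 0x4f→b19/s3 MISS; vc=[]
#2 0x72→b28/s4 MISS; vc=[]
#3 0xd3→b52/s4 MISS; vc=[28]
#4 0xd2→b52/s4 L1-HIT; vc=[28]
#5 0xd1→b52/s4 L1-HIT; vc=[28]
#6 0xd0→b52/s4 L1-HIT; vc=[28]
#7 0x5d→b23/s7 L1-HIT; vc=[28]
#8 0xd1→b52/s4 L1-HIT; vc=[28]
#9 0x8c→b35/s3 MISS; vc=[28,19]
#10 0x3f→b15/s7 MISS; vc=[28,19,23]
#11 0x46→b17/s1 MISS; vc=[28,19,23]
#12 0xd1→b52/s4 L1-HIT; vc=[28,19,23]
#13 0x6e→b27/s3 MISS; vc=[28,19,23,35]
#14 0x3f→b15/s7 L1-HIT; vc=[28,19,23,35]
#15 0x6c→b27/s3 L1-HIT; vc=[28,19,23,35]
#16 0x32→b12/s4 MISS; vc=[28,19,23,35,52]
#17 0x51→b20/s4 MISS; vc=[28,19,23,35,52,12]
#18 0x32→b12/s4 VC-HIT; vc=[28,19,23,35,52,20]
#19 0x33→b12/s4 L1-HIT; vc=[28,19,23,35,52,20]
#20 0x52→b20/s4 VC-HIT; vc=[28,19,23,35,52,12]
#21 0x31→b12/s4 VC-HIT; vc=[28,19,23,35,52,20]

VC = [28, 19, 23, 35, 52, 20]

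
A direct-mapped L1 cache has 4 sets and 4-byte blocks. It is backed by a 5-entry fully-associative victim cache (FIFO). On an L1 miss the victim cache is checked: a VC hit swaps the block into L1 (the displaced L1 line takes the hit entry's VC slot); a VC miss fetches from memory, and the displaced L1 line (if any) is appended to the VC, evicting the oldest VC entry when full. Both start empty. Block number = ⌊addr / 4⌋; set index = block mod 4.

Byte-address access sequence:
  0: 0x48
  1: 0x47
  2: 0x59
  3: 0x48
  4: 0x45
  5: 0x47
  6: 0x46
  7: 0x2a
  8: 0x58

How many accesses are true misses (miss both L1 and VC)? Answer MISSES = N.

#0 0x48→b18/s2 MISS; vc=[]
#1 0x47→b17/s1 MISS; vc=[]
#2 0x59→b22/s2 MISS; vc=[18]
#3 0x48→b18/s2 VC-HIT; vc=[22]
#4 0x45→b17/s1 L1-HIT; vc=[22]
#5 0x47→b17/s1 L1-HIT; vc=[22]
#6 0x46→b17/s1 L1-HIT; vc=[22]
#7 0x2a→b10/s2 MISS; vc=[22,18]
#8 0x58→b22/s2 VC-HIT; vc=[10,18]

MISSES = 4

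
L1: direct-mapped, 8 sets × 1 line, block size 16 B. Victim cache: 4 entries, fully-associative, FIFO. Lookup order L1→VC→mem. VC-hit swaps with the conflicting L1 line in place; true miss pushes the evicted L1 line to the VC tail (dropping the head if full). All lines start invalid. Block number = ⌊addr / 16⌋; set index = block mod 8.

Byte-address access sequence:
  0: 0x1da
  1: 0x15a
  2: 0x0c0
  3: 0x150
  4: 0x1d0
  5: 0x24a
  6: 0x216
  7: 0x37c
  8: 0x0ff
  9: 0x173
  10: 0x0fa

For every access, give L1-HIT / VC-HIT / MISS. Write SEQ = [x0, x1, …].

SEQ = [MISS, MISS, MISS, L1-HIT, VC-HIT, MISS, MISS, MISS, MISS, MISS, VC-HIT]

#0 0x1da→b29/s5 MISS; vc=[]
#1 0x15a→b21/s5 MISS; vc=[29]
#2 0xc0→b12/s4 MISS; vc=[29]
#3 0x150→b21/s5 L1-HIT; vc=[29]
#4 0x1d0→b29/s5 VC-HIT; vc=[21]
#5 0x24a→b36/s4 MISS; vc=[21,12]
#6 0x216→b33/s1 MISS; vc=[21,12]
#7 0x37c→b55/s7 MISS; vc=[21,12]
#8 0xff→b15/s7 MISS; vc=[21,12,55]
#9 0x173→b23/s7 MISS; vc=[21,12,55,15]
#10 0xfa→b15/s7 VC-HIT; vc=[21,12,55,23]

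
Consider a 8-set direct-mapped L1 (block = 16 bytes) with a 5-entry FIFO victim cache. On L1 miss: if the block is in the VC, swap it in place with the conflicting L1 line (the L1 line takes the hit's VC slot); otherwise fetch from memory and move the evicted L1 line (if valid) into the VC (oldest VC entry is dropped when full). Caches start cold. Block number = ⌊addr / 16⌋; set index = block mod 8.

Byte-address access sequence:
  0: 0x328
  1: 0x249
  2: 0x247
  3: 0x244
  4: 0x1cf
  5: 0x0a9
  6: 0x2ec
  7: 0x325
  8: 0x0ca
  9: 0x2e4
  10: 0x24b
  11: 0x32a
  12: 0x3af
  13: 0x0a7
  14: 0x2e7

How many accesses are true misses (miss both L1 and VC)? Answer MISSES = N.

#0 0x328→b50/s2 MISS; vc=[]
#1 0x249→b36/s4 MISS; vc=[]
#2 0x247→b36/s4 L1-HIT; vc=[]
#3 0x244→b36/s4 L1-HIT; vc=[]
#4 0x1cf→b28/s4 MISS; vc=[36]
#5 0xa9→b10/s2 MISS; vc=[36,50]
#6 0x2ec→b46/s6 MISS; vc=[36,50]
#7 0x325→b50/s2 VC-HIT; vc=[36,10]
#8 0xca→b12/s4 MISS; vc=[36,10,28]
#9 0x2e4→b46/s6 L1-HIT; vc=[36,10,28]
#10 0x24b→b36/s4 VC-HIT; vc=[12,10,28]
#11 0x32a→b50/s2 L1-HIT; vc=[12,10,28]
#12 0x3af→b58/s2 MISS; vc=[12,10,28,50]
#13 0xa7→b10/s2 VC-HIT; vc=[12,58,28,50]
#14 0x2e7→b46/s6 L1-HIT; vc=[12,58,28,50]

MISSES = 7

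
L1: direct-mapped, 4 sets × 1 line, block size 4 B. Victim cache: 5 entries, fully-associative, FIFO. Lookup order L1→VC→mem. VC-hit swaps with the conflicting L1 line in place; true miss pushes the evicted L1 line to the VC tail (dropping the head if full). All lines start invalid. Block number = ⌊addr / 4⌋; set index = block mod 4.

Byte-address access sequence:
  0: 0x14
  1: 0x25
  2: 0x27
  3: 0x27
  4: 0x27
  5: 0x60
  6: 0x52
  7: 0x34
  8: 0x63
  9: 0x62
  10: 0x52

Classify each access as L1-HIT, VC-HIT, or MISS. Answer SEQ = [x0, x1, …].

#0 0x14→b5/s1 MISS; vc=[]
#1 0x25→b9/s1 MISS; vc=[5]
#2 0x27→b9/s1 L1-HIT; vc=[5]
#3 0x27→b9/s1 L1-HIT; vc=[5]
#4 0x27→b9/s1 L1-HIT; vc=[5]
#5 0x60→b24/s0 MISS; vc=[5]
#6 0x52→b20/s0 MISS; vc=[5,24]
#7 0x34→b13/s1 MISS; vc=[5,24,9]
#8 0x63→b24/s0 VC-HIT; vc=[5,20,9]
#9 0x62→b24/s0 L1-HIT; vc=[5,20,9]
#10 0x52→b20/s0 VC-HIT; vc=[5,24,9]

SEQ = [MISS, MISS, L1-HIT, L1-HIT, L1-HIT, MISS, MISS, MISS, VC-HIT, L1-HIT, VC-HIT]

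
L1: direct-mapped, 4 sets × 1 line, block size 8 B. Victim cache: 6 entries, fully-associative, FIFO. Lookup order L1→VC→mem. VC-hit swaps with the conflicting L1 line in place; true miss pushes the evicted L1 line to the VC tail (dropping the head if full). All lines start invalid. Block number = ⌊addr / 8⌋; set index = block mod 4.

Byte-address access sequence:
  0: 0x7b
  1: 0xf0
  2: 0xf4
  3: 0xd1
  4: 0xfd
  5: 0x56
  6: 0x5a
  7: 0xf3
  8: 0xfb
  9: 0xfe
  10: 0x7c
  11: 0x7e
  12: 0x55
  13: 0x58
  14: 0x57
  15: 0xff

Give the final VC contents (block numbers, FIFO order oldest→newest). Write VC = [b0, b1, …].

#0 0x7b→b15/s3 MISS; vc=[]
#1 0xf0→b30/s2 MISS; vc=[]
#2 0xf4→b30/s2 L1-HIT; vc=[]
#3 0xd1→b26/s2 MISS; vc=[30]
#4 0xfd→b31/s3 MISS; vc=[30,15]
#5 0x56→b10/s2 MISS; vc=[30,15,26]
#6 0x5a→b11/s3 MISS; vc=[30,15,26,31]
#7 0xf3→b30/s2 VC-HIT; vc=[10,15,26,31]
#8 0xfb→b31/s3 VC-HIT; vc=[10,15,26,11]
#9 0xfe→b31/s3 L1-HIT; vc=[10,15,26,11]
#10 0x7c→b15/s3 VC-HIT; vc=[10,31,26,11]
#11 0x7e→b15/s3 L1-HIT; vc=[10,31,26,11]
#12 0x55→b10/s2 VC-HIT; vc=[30,31,26,11]
#13 0x58→b11/s3 VC-HIT; vc=[30,31,26,15]
#14 0x57→b10/s2 L1-HIT; vc=[30,31,26,15]
#15 0xff→b31/s3 VC-HIT; vc=[30,11,26,15]

VC = [30, 11, 26, 15]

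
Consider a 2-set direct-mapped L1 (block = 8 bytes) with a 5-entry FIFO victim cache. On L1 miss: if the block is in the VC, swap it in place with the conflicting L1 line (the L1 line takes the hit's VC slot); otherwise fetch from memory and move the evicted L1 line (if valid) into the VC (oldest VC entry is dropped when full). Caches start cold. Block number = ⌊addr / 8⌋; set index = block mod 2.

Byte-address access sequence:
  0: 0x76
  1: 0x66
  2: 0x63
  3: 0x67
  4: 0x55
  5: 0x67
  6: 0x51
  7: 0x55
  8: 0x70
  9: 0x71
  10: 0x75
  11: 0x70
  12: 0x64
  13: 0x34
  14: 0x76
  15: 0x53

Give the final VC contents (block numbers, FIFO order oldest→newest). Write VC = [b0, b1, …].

  [0] addr=0x76 blk=14 s=0: MISS | VC []
  [1] addr=0x66 blk=12 s=0: MISS | VC [14]
  [2] addr=0x63 blk=12 s=0: L1-HIT | VC [14]
  [3] addr=0x67 blk=12 s=0: L1-HIT | VC [14]
  [4] addr=0x55 blk=10 s=0: MISS | VC [14, 12]
  [5] addr=0x67 blk=12 s=0: VC-HIT | VC [14, 10]
  [6] addr=0x51 blk=10 s=0: VC-HIT | VC [14, 12]
  [7] addr=0x55 blk=10 s=0: L1-HIT | VC [14, 12]
  [8] addr=0x70 blk=14 s=0: VC-HIT | VC [10, 12]
  [9] addr=0x71 blk=14 s=0: L1-HIT | VC [10, 12]
  [10] addr=0x75 blk=14 s=0: L1-HIT | VC [10, 12]
  [11] addr=0x70 blk=14 s=0: L1-HIT | VC [10, 12]
  [12] addr=0x64 blk=12 s=0: VC-HIT | VC [10, 14]
  [13] addr=0x34 blk=6 s=0: MISS | VC [10, 14, 12]
  [14] addr=0x76 blk=14 s=0: VC-HIT | VC [10, 6, 12]
  [15] addr=0x53 blk=10 s=0: VC-HIT | VC [14, 6, 12]

VC = [14, 6, 12]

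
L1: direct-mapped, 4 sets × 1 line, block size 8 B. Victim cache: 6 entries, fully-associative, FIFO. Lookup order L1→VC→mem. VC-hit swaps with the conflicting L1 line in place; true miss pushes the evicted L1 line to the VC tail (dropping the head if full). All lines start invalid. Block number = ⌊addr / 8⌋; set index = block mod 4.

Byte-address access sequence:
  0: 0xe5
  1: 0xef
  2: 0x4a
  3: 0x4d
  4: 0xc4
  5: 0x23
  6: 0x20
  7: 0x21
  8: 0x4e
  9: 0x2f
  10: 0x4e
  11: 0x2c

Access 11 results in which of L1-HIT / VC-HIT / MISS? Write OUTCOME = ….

#0 0xe5→b28/s0 MISS; vc=[]
#1 0xef→b29/s1 MISS; vc=[]
#2 0x4a→b9/s1 MISS; vc=[29]
#3 0x4d→b9/s1 L1-HIT; vc=[29]
#4 0xc4→b24/s0 MISS; vc=[29,28]
#5 0x23→b4/s0 MISS; vc=[29,28,24]
#6 0x20→b4/s0 L1-HIT; vc=[29,28,24]
#7 0x21→b4/s0 L1-HIT; vc=[29,28,24]
#8 0x4e→b9/s1 L1-HIT; vc=[29,28,24]
#9 0x2f→b5/s1 MISS; vc=[29,28,24,9]
#10 0x4e→b9/s1 VC-HIT; vc=[29,28,24,5]
#11 0x2c→b5/s1 VC-HIT; vc=[29,28,24,9]

OUTCOME = VC-HIT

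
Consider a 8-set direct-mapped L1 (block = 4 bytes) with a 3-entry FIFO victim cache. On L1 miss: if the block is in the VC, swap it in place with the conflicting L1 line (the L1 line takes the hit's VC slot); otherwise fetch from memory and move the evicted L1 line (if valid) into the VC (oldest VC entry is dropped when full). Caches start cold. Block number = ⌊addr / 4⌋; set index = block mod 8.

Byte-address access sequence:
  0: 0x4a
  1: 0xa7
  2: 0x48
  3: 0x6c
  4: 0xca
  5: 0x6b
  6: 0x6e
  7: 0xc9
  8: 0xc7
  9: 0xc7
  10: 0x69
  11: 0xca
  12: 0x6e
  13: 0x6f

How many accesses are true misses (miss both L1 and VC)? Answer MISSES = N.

MISSES = 6

#0 0x4a→b18/s2 MISS; vc=[]
#1 0xa7→b41/s1 MISS; vc=[]
#2 0x48→b18/s2 L1-HIT; vc=[]
#3 0x6c→b27/s3 MISS; vc=[]
#4 0xca→b50/s2 MISS; vc=[18]
#5 0x6b→b26/s2 MISS; vc=[18,50]
#6 0x6e→b27/s3 L1-HIT; vc=[18,50]
#7 0xc9→b50/s2 VC-HIT; vc=[18,26]
#8 0xc7→b49/s1 MISS; vc=[18,26,41]
#9 0xc7→b49/s1 L1-HIT; vc=[18,26,41]
#10 0x69→b26/s2 VC-HIT; vc=[18,50,41]
#11 0xca→b50/s2 VC-HIT; vc=[18,26,41]
#12 0x6e→b27/s3 L1-HIT; vc=[18,26,41]
#13 0x6f→b27/s3 L1-HIT; vc=[18,26,41]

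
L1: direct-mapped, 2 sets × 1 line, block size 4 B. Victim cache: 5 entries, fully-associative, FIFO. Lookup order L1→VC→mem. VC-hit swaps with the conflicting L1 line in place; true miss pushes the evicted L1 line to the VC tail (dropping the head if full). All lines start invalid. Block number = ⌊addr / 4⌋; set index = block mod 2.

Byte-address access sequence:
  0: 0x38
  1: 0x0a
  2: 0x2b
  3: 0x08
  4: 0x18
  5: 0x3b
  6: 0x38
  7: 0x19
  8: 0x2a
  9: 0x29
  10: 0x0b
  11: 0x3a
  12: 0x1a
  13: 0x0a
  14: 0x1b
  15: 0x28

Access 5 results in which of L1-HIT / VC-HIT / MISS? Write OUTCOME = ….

OUTCOME = VC-HIT

0: 0x38 (blk 14, set 0) → MISS  vc=[]
1: 0xa (blk 2, set 0) → MISS  vc=[14]
2: 0x2b (blk 10, set 0) → MISS  vc=[14, 2]
3: 0x8 (blk 2, set 0) → VC-HIT  vc=[14, 10]
4: 0x18 (blk 6, set 0) → MISS  vc=[14, 10, 2]
5: 0x3b (blk 14, set 0) → VC-HIT  vc=[6, 10, 2]
6: 0x38 (blk 14, set 0) → L1-HIT  vc=[6, 10, 2]
7: 0x19 (blk 6, set 0) → VC-HIT  vc=[14, 10, 2]
8: 0x2a (blk 10, set 0) → VC-HIT  vc=[14, 6, 2]
9: 0x29 (blk 10, set 0) → L1-HIT  vc=[14, 6, 2]
10: 0xb (blk 2, set 0) → VC-HIT  vc=[14, 6, 10]
11: 0x3a (blk 14, set 0) → VC-HIT  vc=[2, 6, 10]
12: 0x1a (blk 6, set 0) → VC-HIT  vc=[2, 14, 10]
13: 0xa (blk 2, set 0) → VC-HIT  vc=[6, 14, 10]
14: 0x1b (blk 6, set 0) → VC-HIT  vc=[2, 14, 10]
15: 0x28 (blk 10, set 0) → VC-HIT  vc=[2, 14, 6]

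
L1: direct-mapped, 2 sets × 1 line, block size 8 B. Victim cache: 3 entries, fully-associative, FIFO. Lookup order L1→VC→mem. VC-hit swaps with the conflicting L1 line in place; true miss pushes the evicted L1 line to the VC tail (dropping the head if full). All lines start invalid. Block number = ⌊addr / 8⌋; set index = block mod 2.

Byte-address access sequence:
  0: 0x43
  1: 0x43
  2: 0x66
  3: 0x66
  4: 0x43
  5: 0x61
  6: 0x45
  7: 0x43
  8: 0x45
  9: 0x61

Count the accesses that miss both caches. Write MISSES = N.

MISSES = 2

#0 0x43→b8/s0 MISS; vc=[]
#1 0x43→b8/s0 L1-HIT; vc=[]
#2 0x66→b12/s0 MISS; vc=[8]
#3 0x66→b12/s0 L1-HIT; vc=[8]
#4 0x43→b8/s0 VC-HIT; vc=[12]
#5 0x61→b12/s0 VC-HIT; vc=[8]
#6 0x45→b8/s0 VC-HIT; vc=[12]
#7 0x43→b8/s0 L1-HIT; vc=[12]
#8 0x45→b8/s0 L1-HIT; vc=[12]
#9 0x61→b12/s0 VC-HIT; vc=[8]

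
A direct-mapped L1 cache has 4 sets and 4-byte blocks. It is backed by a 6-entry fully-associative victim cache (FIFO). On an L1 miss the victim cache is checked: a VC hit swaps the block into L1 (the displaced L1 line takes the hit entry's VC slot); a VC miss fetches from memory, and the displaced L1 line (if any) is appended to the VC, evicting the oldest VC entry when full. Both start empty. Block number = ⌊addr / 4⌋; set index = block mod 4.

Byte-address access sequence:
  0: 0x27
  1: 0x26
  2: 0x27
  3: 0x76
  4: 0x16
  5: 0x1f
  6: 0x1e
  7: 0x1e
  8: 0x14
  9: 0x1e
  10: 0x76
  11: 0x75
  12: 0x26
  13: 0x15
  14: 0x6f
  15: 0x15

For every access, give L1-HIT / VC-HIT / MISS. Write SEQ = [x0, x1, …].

#0 0x27→b9/s1 MISS; vc=[]
#1 0x26→b9/s1 L1-HIT; vc=[]
#2 0x27→b9/s1 L1-HIT; vc=[]
#3 0x76→b29/s1 MISS; vc=[9]
#4 0x16→b5/s1 MISS; vc=[9,29]
#5 0x1f→b7/s3 MISS; vc=[9,29]
#6 0x1e→b7/s3 L1-HIT; vc=[9,29]
#7 0x1e→b7/s3 L1-HIT; vc=[9,29]
#8 0x14→b5/s1 L1-HIT; vc=[9,29]
#9 0x1e→b7/s3 L1-HIT; vc=[9,29]
#10 0x76→b29/s1 VC-HIT; vc=[9,5]
#11 0x75→b29/s1 L1-HIT; vc=[9,5]
#12 0x26→b9/s1 VC-HIT; vc=[29,5]
#13 0x15→b5/s1 VC-HIT; vc=[29,9]
#14 0x6f→b27/s3 MISS; vc=[29,9,7]
#15 0x15→b5/s1 L1-HIT; vc=[29,9,7]

SEQ = [MISS, L1-HIT, L1-HIT, MISS, MISS, MISS, L1-HIT, L1-HIT, L1-HIT, L1-HIT, VC-HIT, L1-HIT, VC-HIT, VC-HIT, MISS, L1-HIT]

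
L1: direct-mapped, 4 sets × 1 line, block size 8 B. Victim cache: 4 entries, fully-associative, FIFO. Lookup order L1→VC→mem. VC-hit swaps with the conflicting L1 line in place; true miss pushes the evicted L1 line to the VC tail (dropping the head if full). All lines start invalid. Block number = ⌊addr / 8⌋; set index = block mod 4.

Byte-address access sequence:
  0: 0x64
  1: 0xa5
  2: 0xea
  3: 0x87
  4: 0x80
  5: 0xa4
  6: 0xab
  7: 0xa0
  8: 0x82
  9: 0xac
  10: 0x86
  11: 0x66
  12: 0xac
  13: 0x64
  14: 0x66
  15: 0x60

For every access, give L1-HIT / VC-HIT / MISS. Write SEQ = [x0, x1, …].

SEQ = [MISS, MISS, MISS, MISS, L1-HIT, VC-HIT, MISS, L1-HIT, VC-HIT, L1-HIT, L1-HIT, VC-HIT, L1-HIT, L1-HIT, L1-HIT, L1-HIT]

0: 0x64 (blk 12, set 0) → MISS  vc=[]
1: 0xa5 (blk 20, set 0) → MISS  vc=[12]
2: 0xea (blk 29, set 1) → MISS  vc=[12]
3: 0x87 (blk 16, set 0) → MISS  vc=[12, 20]
4: 0x80 (blk 16, set 0) → L1-HIT  vc=[12, 20]
5: 0xa4 (blk 20, set 0) → VC-HIT  vc=[12, 16]
6: 0xab (blk 21, set 1) → MISS  vc=[12, 16, 29]
7: 0xa0 (blk 20, set 0) → L1-HIT  vc=[12, 16, 29]
8: 0x82 (blk 16, set 0) → VC-HIT  vc=[12, 20, 29]
9: 0xac (blk 21, set 1) → L1-HIT  vc=[12, 20, 29]
10: 0x86 (blk 16, set 0) → L1-HIT  vc=[12, 20, 29]
11: 0x66 (blk 12, set 0) → VC-HIT  vc=[16, 20, 29]
12: 0xac (blk 21, set 1) → L1-HIT  vc=[16, 20, 29]
13: 0x64 (blk 12, set 0) → L1-HIT  vc=[16, 20, 29]
14: 0x66 (blk 12, set 0) → L1-HIT  vc=[16, 20, 29]
15: 0x60 (blk 12, set 0) → L1-HIT  vc=[16, 20, 29]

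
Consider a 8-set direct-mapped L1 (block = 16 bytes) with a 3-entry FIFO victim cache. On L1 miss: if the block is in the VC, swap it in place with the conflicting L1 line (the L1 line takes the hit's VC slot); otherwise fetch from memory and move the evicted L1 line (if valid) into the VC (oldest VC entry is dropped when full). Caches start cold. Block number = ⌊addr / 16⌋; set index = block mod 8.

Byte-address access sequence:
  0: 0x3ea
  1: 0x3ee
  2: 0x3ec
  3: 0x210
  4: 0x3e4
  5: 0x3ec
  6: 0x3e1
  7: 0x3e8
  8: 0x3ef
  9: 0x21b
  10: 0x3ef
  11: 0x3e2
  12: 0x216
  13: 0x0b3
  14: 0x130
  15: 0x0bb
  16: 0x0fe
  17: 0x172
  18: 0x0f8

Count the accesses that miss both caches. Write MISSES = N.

MISSES = 6

#0 0x3ea→b62/s6 MISS; vc=[]
#1 0x3ee→b62/s6 L1-HIT; vc=[]
#2 0x3ec→b62/s6 L1-HIT; vc=[]
#3 0x210→b33/s1 MISS; vc=[]
#4 0x3e4→b62/s6 L1-HIT; vc=[]
#5 0x3ec→b62/s6 L1-HIT; vc=[]
#6 0x3e1→b62/s6 L1-HIT; vc=[]
#7 0x3e8→b62/s6 L1-HIT; vc=[]
#8 0x3ef→b62/s6 L1-HIT; vc=[]
#9 0x21b→b33/s1 L1-HIT; vc=[]
#10 0x3ef→b62/s6 L1-HIT; vc=[]
#11 0x3e2→b62/s6 L1-HIT; vc=[]
#12 0x216→b33/s1 L1-HIT; vc=[]
#13 0xb3→b11/s3 MISS; vc=[]
#14 0x130→b19/s3 MISS; vc=[11]
#15 0xbb→b11/s3 VC-HIT; vc=[19]
#16 0xfe→b15/s7 MISS; vc=[19]
#17 0x172→b23/s7 MISS; vc=[19,15]
#18 0xf8→b15/s7 VC-HIT; vc=[19,23]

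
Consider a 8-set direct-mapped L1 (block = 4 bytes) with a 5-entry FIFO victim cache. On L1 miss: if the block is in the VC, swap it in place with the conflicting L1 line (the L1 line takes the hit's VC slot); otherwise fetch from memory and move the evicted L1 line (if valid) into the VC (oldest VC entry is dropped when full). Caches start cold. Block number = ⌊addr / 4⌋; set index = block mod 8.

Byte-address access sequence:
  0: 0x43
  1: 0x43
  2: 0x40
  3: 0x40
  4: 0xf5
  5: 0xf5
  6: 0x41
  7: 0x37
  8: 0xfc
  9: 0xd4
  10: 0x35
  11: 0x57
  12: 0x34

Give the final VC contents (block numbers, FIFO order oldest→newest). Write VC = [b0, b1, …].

VC = [61, 53, 21]

0: 0x43 (blk 16, set 0) → MISS  vc=[]
1: 0x43 (blk 16, set 0) → L1-HIT  vc=[]
2: 0x40 (blk 16, set 0) → L1-HIT  vc=[]
3: 0x40 (blk 16, set 0) → L1-HIT  vc=[]
4: 0xf5 (blk 61, set 5) → MISS  vc=[]
5: 0xf5 (blk 61, set 5) → L1-HIT  vc=[]
6: 0x41 (blk 16, set 0) → L1-HIT  vc=[]
7: 0x37 (blk 13, set 5) → MISS  vc=[61]
8: 0xfc (blk 63, set 7) → MISS  vc=[61]
9: 0xd4 (blk 53, set 5) → MISS  vc=[61, 13]
10: 0x35 (blk 13, set 5) → VC-HIT  vc=[61, 53]
11: 0x57 (blk 21, set 5) → MISS  vc=[61, 53, 13]
12: 0x34 (blk 13, set 5) → VC-HIT  vc=[61, 53, 21]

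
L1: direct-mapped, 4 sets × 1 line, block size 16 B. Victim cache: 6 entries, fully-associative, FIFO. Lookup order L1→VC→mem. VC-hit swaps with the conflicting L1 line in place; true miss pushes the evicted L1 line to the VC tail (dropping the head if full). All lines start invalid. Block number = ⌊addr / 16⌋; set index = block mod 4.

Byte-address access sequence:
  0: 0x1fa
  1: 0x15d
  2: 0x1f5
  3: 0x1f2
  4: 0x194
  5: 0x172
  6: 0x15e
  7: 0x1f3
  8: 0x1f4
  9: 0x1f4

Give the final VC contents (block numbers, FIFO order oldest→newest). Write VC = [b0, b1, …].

0: 0x1fa (blk 31, set 3) → MISS  vc=[]
1: 0x15d (blk 21, set 1) → MISS  vc=[]
2: 0x1f5 (blk 31, set 3) → L1-HIT  vc=[]
3: 0x1f2 (blk 31, set 3) → L1-HIT  vc=[]
4: 0x194 (blk 25, set 1) → MISS  vc=[21]
5: 0x172 (blk 23, set 3) → MISS  vc=[21, 31]
6: 0x15e (blk 21, set 1) → VC-HIT  vc=[25, 31]
7: 0x1f3 (blk 31, set 3) → VC-HIT  vc=[25, 23]
8: 0x1f4 (blk 31, set 3) → L1-HIT  vc=[25, 23]
9: 0x1f4 (blk 31, set 3) → L1-HIT  vc=[25, 23]

VC = [25, 23]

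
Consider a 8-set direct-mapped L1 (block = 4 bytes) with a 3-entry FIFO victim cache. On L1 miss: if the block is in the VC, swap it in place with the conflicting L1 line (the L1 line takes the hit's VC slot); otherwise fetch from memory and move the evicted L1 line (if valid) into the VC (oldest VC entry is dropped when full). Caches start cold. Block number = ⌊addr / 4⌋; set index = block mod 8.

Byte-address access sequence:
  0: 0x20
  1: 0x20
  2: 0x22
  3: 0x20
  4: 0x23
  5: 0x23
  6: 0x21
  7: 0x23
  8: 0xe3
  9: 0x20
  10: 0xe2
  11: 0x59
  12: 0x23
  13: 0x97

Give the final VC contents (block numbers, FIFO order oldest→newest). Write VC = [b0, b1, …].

VC = [56]

#0 0x20→b8/s0 MISS; vc=[]
#1 0x20→b8/s0 L1-HIT; vc=[]
#2 0x22→b8/s0 L1-HIT; vc=[]
#3 0x20→b8/s0 L1-HIT; vc=[]
#4 0x23→b8/s0 L1-HIT; vc=[]
#5 0x23→b8/s0 L1-HIT; vc=[]
#6 0x21→b8/s0 L1-HIT; vc=[]
#7 0x23→b8/s0 L1-HIT; vc=[]
#8 0xe3→b56/s0 MISS; vc=[8]
#9 0x20→b8/s0 VC-HIT; vc=[56]
#10 0xe2→b56/s0 VC-HIT; vc=[8]
#11 0x59→b22/s6 MISS; vc=[8]
#12 0x23→b8/s0 VC-HIT; vc=[56]
#13 0x97→b37/s5 MISS; vc=[56]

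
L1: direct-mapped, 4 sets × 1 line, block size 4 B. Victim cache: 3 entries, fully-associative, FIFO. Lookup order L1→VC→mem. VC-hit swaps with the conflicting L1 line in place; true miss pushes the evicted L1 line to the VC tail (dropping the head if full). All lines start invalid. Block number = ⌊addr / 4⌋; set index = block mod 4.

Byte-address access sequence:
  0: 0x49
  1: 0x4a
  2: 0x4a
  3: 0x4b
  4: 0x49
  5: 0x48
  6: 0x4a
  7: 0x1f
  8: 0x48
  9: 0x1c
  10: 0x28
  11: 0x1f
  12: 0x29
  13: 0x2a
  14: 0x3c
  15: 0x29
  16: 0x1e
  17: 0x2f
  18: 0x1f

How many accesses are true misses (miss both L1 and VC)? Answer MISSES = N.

0: 0x49 (blk 18, set 2) → MISS  vc=[]
1: 0x4a (blk 18, set 2) → L1-HIT  vc=[]
2: 0x4a (blk 18, set 2) → L1-HIT  vc=[]
3: 0x4b (blk 18, set 2) → L1-HIT  vc=[]
4: 0x49 (blk 18, set 2) → L1-HIT  vc=[]
5: 0x48 (blk 18, set 2) → L1-HIT  vc=[]
6: 0x4a (blk 18, set 2) → L1-HIT  vc=[]
7: 0x1f (blk 7, set 3) → MISS  vc=[]
8: 0x48 (blk 18, set 2) → L1-HIT  vc=[]
9: 0x1c (blk 7, set 3) → L1-HIT  vc=[]
10: 0x28 (blk 10, set 2) → MISS  vc=[18]
11: 0x1f (blk 7, set 3) → L1-HIT  vc=[18]
12: 0x29 (blk 10, set 2) → L1-HIT  vc=[18]
13: 0x2a (blk 10, set 2) → L1-HIT  vc=[18]
14: 0x3c (blk 15, set 3) → MISS  vc=[18, 7]
15: 0x29 (blk 10, set 2) → L1-HIT  vc=[18, 7]
16: 0x1e (blk 7, set 3) → VC-HIT  vc=[18, 15]
17: 0x2f (blk 11, set 3) → MISS  vc=[18, 15, 7]
18: 0x1f (blk 7, set 3) → VC-HIT  vc=[18, 15, 11]

MISSES = 5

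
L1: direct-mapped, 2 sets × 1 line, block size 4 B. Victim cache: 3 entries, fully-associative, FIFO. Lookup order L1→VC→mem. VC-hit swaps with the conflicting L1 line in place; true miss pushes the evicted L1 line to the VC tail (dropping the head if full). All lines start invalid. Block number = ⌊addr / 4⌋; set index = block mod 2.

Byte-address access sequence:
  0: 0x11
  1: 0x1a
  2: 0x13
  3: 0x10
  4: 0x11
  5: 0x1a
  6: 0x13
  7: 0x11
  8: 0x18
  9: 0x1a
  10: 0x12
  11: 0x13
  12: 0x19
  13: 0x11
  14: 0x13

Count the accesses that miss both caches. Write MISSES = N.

#0 0x11→b4/s0 MISS; vc=[]
#1 0x1a→b6/s0 MISS; vc=[4]
#2 0x13→b4/s0 VC-HIT; vc=[6]
#3 0x10→b4/s0 L1-HIT; vc=[6]
#4 0x11→b4/s0 L1-HIT; vc=[6]
#5 0x1a→b6/s0 VC-HIT; vc=[4]
#6 0x13→b4/s0 VC-HIT; vc=[6]
#7 0x11→b4/s0 L1-HIT; vc=[6]
#8 0x18→b6/s0 VC-HIT; vc=[4]
#9 0x1a→b6/s0 L1-HIT; vc=[4]
#10 0x12→b4/s0 VC-HIT; vc=[6]
#11 0x13→b4/s0 L1-HIT; vc=[6]
#12 0x19→b6/s0 VC-HIT; vc=[4]
#13 0x11→b4/s0 VC-HIT; vc=[6]
#14 0x13→b4/s0 L1-HIT; vc=[6]

MISSES = 2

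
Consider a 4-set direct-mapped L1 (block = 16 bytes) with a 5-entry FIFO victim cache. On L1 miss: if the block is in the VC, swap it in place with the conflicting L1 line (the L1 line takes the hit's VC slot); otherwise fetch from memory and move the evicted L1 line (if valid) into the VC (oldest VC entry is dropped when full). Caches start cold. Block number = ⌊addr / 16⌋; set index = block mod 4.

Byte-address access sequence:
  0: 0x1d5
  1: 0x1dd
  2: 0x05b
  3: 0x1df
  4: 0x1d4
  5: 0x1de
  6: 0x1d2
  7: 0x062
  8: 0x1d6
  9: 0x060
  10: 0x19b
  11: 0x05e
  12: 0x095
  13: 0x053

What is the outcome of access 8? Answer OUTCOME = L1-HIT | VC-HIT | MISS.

OUTCOME = L1-HIT

#0 0x1d5→b29/s1 MISS; vc=[]
#1 0x1dd→b29/s1 L1-HIT; vc=[]
#2 0x5b→b5/s1 MISS; vc=[29]
#3 0x1df→b29/s1 VC-HIT; vc=[5]
#4 0x1d4→b29/s1 L1-HIT; vc=[5]
#5 0x1de→b29/s1 L1-HIT; vc=[5]
#6 0x1d2→b29/s1 L1-HIT; vc=[5]
#7 0x62→b6/s2 MISS; vc=[5]
#8 0x1d6→b29/s1 L1-HIT; vc=[5]
#9 0x60→b6/s2 L1-HIT; vc=[5]
#10 0x19b→b25/s1 MISS; vc=[5,29]
#11 0x5e→b5/s1 VC-HIT; vc=[25,29]
#12 0x95→b9/s1 MISS; vc=[25,29,5]
#13 0x53→b5/s1 VC-HIT; vc=[25,29,9]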